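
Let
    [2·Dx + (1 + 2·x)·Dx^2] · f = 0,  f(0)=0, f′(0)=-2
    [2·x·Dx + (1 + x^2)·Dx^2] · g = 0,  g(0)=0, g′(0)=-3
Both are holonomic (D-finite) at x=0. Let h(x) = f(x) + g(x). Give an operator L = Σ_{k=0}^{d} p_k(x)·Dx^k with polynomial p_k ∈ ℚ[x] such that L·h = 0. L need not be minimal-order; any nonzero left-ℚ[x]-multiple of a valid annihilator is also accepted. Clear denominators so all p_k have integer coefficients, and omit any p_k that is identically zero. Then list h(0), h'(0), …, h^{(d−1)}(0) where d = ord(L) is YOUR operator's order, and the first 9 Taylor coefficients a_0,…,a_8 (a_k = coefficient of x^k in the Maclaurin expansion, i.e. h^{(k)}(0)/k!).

L = (-2 - 12·x + 6·x^2 + 4·x^3)·Dx + (-5 - 4·x - 9·x^2 + 12·x^3 + 8·x^4)·Dx^2 + (-1 - x + 2·x^2 + x^3 + 3·x^4 + 2·x^5)·Dx^3  (order 3).
h: a_k = 0, -5, 2, -5/3, 4, -7, 32/3, -125/7, 32, …
ICs: h(0) = 0, h′(0) = -5, h′′(0) = 4.

f: a_k = 0, -2, 2, -8/3, 4, -32/5, 32/3, -128/7, 32, …
g: a_k = 0, -3, 0, 1, 0, -3/5, 0, 3/7, 0, …
Sum ⇒ L₀ = lclm(L_f,L_g) in ℚ(x)⟨Dx⟩.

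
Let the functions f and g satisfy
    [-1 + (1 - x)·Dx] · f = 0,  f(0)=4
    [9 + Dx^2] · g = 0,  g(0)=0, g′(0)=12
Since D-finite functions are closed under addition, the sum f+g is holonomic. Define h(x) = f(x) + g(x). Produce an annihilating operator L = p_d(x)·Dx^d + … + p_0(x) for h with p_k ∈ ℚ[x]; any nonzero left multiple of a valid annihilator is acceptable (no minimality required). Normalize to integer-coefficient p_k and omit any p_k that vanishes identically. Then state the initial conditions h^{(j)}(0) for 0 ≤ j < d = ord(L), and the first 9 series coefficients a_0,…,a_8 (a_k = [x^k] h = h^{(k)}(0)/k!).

f: a_k = 4, 4, 4, 4, 4, 4, 4, 4, 4, …
g: a_k = 0, 12, 0, -18, 0, 81/10, 0, -243/140, 0, …
f+g: L₀ = lclm(L_f,L_g), ord ≤ 1+2.
L = (135 - 162·x + 81·x^2) + (-99 + 261·x - 243·x^2 + 81·x^3)·Dx + (15 - 18·x + 9·x^2)·Dx^2 + (-11 + 29·x - 27·x^2 + 9·x^3)·Dx^3  (order 3).
h: a_k = 4, 16, 4, -14, 4, 121/10, 4, 317/140, 4, …
ICs: h(0) = 4, h′(0) = 16, h′′(0) = 8.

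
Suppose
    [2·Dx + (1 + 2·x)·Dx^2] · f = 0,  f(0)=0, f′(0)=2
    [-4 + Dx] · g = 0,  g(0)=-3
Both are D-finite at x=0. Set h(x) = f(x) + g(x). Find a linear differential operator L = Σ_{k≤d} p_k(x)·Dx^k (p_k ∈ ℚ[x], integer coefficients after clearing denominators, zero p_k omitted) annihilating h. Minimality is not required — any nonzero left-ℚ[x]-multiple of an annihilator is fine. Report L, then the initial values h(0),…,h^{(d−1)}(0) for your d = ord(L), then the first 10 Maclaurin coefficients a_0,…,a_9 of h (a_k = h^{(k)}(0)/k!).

f: a_k = 0, 2, -2, 8/3, -4, 32/5, -32/3, 128/7, -32, 512/9, …
g: a_k = -3, -12, -24, -32, -32, -128/5, -256/15, -1024/105, -512/105, -2048/945, …
L₀ := lclm(L_f,L_g); ord L₀ ≤ 2+1.
L = (-32 - 32·x)·Dx + (-4 - 32·x - 32·x^2)·Dx^2 + (3 + 10·x + 8·x^2)·Dx^3  (order 3).
h: a_k = -3, -10, -26, -88/3, -36, -96/5, -416/15, 128/15, -3872/105, 51712/945, …
ICs: h(0) = -3, h′(0) = -10, h′′(0) = -52.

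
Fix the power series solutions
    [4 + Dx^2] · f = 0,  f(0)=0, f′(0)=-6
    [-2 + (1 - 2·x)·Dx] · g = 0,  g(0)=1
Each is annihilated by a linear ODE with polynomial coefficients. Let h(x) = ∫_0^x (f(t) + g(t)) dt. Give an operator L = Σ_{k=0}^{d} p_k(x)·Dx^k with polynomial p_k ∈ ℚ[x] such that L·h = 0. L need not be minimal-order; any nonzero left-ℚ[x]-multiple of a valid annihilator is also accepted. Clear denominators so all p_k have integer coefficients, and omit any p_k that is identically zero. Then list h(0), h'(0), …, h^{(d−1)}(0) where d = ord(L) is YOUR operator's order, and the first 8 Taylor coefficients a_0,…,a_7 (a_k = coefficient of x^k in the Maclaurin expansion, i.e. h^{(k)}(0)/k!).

L = (-56 + 32·x - 32·x^2)·Dx + (12 - 40·x + 48·x^2 - 32·x^3)·Dx^2 + (-14 + 8·x - 8·x^2)·Dx^3 + (3 - 10·x + 12·x^2 - 8·x^3)·Dx^4  (order 4).
h: a_k = 0, 1, -2, 4/3, 3, 16/5, 26/5, 64/7, …
ICs: h(0) = 0, h′(0) = 1, h′′(0) = -4, h′′′(0) = 8.

f: a_k = 0, -6, 0, 4, 0, -4/5, 0, 8/105, …
g: a_k = 1, 2, 4, 8, 16, 32, 64, 128, …
Sum ⇒ L₀ = lclm(L_f,L_g) in ℚ(x)⟨Dx⟩.
h=∫₀ˣh₀: take L = L₀·Dx.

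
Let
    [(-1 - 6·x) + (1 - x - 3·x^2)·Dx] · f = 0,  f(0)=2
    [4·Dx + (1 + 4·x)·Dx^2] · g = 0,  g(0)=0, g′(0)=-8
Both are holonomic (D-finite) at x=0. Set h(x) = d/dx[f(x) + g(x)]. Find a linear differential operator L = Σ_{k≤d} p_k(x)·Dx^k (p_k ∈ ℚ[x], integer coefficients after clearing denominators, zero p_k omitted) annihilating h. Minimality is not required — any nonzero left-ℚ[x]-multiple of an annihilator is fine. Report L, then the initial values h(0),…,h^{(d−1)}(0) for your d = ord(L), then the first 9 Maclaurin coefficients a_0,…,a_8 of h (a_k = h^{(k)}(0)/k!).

L = (212 + 1072·x + 3144·x^2 + 2160·x^3 + 2592·x^4) + (5 + 248·x + 1922·x^2 + 4308·x^3 + 4464·x^4 + 4320·x^5)·Dx + (-6 - 53·x - 108·x^2 + 110·x^3 + 519·x^4 + 1044·x^5 + 864·x^6)·Dx^2  (order 2).
h: a_k = -6, 48, -86, 664, -1648, 9356, -29730, 139200, -503426, …
ICs: h(0) = -6, h′(0) = 48.

f: a_k = 2, 2, 8, 14, 38, 80, 194, 434, 1016, …
g: a_k = 0, -8, 16, -128/3, 128, -2048/5, 4096/3, -32768/7, 16384, …
L₀ := lclm(L_f,L_g); ord L₀ ≤ 1+2.
h₀' ⇒ L via d/dx closure of L₀.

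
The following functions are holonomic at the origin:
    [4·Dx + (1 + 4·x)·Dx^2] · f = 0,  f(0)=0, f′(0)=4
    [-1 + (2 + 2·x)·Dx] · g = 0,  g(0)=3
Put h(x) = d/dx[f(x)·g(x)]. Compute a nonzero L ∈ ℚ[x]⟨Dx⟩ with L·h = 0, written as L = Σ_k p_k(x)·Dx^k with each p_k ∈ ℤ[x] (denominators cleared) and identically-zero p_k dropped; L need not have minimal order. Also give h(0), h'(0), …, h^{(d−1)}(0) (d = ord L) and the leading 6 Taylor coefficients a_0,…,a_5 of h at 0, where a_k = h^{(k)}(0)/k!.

L = (-83 - 40·x + 16·x^2) + (-196 - 372·x - 48·x^2 + 128·x^3)·Dx + (-20 - 104·x - 84·x^2 + 64·x^3 + 64·x^4)·Dx^2  (order 2).
h: a_k = 12, -36, 303/2, -625, 81349/32, -1643073/160, …
ICs: h(0) = 12, h′(0) = -36.

f: a_k = 0, 4, -8, 64/3, -64, 1024/5, …
g: a_k = 3, 3/2, -3/8, 3/16, -15/128, 21/256, …
Sym-product of L_f,L_g gives L₀ (≤ ord 2).
h=h₀': d/dx-closure on L₀ ⇒ L.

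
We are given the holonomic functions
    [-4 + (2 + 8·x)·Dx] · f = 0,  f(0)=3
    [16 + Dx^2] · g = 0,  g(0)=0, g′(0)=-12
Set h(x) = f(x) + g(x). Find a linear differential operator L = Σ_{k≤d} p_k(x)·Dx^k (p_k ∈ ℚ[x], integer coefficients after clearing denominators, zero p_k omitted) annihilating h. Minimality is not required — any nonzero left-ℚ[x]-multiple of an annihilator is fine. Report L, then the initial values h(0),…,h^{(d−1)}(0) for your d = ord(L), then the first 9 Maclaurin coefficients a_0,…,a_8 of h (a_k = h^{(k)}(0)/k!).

f: a_k = 3, 6, -6, 12, -30, 84, -252, 792, -2574, …
g: a_k = 0, -12, 0, 32, 0, -128/5, 0, 1024/105, 0, …
Sum ⇒ L₀ = lclm(L_f,L_g) in ℚ(x)⟨Dx⟩.
L = (-224 - 1024·x - 2048·x^2) + (48 + 704·x + 3072·x^2 + 4096·x^3)·Dx + (-14 - 64·x - 128·x^2)·Dx^2 + (3 + 44·x + 192·x^2 + 256·x^3)·Dx^3  (order 3).
h: a_k = 3, -6, -6, 44, -30, 292/5, -252, 84184/105, -2574, …
ICs: h(0) = 3, h′(0) = -6, h′′(0) = -12.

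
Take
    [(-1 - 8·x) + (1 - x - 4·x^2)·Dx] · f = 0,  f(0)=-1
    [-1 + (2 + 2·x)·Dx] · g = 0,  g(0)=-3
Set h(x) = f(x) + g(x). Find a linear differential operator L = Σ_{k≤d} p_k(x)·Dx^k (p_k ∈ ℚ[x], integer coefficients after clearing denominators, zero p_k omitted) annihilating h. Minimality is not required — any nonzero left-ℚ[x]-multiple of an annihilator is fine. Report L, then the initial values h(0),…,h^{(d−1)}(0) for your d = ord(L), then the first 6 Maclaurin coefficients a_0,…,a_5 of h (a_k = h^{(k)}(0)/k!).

f: a_k = -1, -1, -5, -9, -29, -65, …
g: a_k = -3, -3/2, 3/8, -3/16, 15/128, -21/256, …
h₀=f+g: left-lcm gives L₀, ord ≤ 2.
L = (-21 - 75·x - 228·x^2 - 160·x^3) + (41 + 174·x + 609·x^2 + 872·x^3 + 400·x^4)·Dx + (-2 - 38·x - 30·x^2 + 198·x^3 + 352·x^4 + 160·x^5)·Dx^2  (order 2).
h: a_k = -4, -5/2, -37/8, -147/16, -3697/128, -16661/256, …
ICs: h(0) = -4, h′(0) = -5/2.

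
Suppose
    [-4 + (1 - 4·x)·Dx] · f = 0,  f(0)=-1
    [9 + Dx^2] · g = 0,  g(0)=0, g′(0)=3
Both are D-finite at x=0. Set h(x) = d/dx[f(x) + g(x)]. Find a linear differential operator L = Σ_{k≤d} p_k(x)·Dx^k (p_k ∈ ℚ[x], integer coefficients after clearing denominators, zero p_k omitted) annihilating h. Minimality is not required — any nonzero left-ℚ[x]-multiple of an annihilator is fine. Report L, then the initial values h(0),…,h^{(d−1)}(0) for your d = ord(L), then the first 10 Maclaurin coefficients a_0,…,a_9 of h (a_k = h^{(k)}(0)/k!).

L = (4824 - 1728·x + 3456·x^2) + (-315 + 1476·x - 1296·x^2 + 1728·x^3)·Dx + (536 - 192·x + 384·x^2)·Dx^2 + (-35 + 164·x - 144·x^2 + 192·x^3)·Dx^3  (order 3).
h: a_k = -1, -32, -411/2, -1024, -40879/8, -24576, -9175283/80, -524288, -10569643893/4480, -10485760, …
ICs: h(0) = -1, h′(0) = -32, h′′(0) = -411.

f: a_k = -1, -4, -16, -64, -256, -1024, -4096, -16384, -65536, -262144, …
g: a_k = 0, 3, 0, -9/2, 0, 81/40, 0, -243/560, 0, 243/4480, …
f+g: L₀ = lclm(L_f,L_g), ord ≤ 1+2.
Derive L from L₀ (diff closure).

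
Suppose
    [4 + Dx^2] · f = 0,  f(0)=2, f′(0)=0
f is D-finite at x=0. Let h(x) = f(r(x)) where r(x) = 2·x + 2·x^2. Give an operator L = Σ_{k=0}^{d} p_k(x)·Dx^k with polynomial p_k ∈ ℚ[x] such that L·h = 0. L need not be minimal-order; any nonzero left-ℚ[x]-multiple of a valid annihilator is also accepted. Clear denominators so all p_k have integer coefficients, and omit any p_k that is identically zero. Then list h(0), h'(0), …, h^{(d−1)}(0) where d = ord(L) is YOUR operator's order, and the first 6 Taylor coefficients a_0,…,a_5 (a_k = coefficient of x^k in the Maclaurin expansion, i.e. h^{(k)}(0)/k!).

L = (16 + 96·x + 192·x^2 + 128·x^3) - 2·Dx + (1 + 2·x)·Dx^2  (order 2).
h: a_k = 2, 0, -16, -32, 16/3, 256/3, …
ICs: h(0) = 2, h′(0) = 0.

f: a_k = 2, 0, -4, 0, 4/3, 0, …
Substitute x→r, Dx→(1/r')Dx; clear ⇒ L₀.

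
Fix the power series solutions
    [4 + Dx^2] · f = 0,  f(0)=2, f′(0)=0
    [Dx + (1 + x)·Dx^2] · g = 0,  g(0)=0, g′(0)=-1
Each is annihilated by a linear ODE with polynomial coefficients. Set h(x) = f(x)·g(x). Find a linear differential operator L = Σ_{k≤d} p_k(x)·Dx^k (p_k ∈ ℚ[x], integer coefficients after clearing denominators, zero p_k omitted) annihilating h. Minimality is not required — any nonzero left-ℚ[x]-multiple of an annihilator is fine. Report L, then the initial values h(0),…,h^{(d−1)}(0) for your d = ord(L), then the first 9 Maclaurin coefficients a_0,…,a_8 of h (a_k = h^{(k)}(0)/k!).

f: a_k = 2, 0, -4, 0, 4/3, 0, -8/45, 0, 4/315, …
g: a_k = 0, -1, 1/2, -1/3, 1/4, -1/5, 1/6, -1/7, 1/8, …
f·g: L₀ = L_f ⊗_s L_g, ord ≤ 2·2.
L = (168 + 864·x + 1456·x^2 + 1024·x^3 + 256·x^4) + (112 + 368·x + 384·x^2 + 128·x^3)·Dx + (102 + 464·x + 744·x^2 + 512·x^3 + 128·x^4)·Dx^2 + (28 + 92·x + 96·x^2 + 32·x^3)·Dx^3 + (15 + 62·x + 95·x^2 + 64·x^3 + 16·x^4)·Dx^4  (order 4).
h: a_k = 0, -2, 1, 10/3, -3/2, -2/5, 0, 26/105, -31/180, …
ICs: h(0) = 0, h′(0) = -2, h′′(0) = 2, h′′′(0) = 20.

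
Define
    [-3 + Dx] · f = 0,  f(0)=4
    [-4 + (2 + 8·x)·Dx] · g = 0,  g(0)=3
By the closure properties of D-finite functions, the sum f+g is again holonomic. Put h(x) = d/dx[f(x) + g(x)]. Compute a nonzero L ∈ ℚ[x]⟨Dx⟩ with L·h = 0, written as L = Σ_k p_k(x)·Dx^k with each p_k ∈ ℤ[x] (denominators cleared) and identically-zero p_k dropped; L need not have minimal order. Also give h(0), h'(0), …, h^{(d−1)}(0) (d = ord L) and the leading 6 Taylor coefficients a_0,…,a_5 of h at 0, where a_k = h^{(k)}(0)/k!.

f: a_k = 4, 12, 18, 18, 27/2, 81/10, …
g: a_k = 3, 6, -6, 12, -30, 84, …
L₀ := lclm(L_f,L_g); ord L₀ ≤ 1+1.
h=h₀': d/dx-closure on L₀ ⇒ L.
L = (-54 - 72·x) + (3 - 72·x - 144·x^2)·Dx + (5 + 32·x + 48·x^2)·Dx^2  (order 2).
h: a_k = 18, 24, 90, -66, 921/2, -14877/10, …
ICs: h(0) = 18, h′(0) = 24.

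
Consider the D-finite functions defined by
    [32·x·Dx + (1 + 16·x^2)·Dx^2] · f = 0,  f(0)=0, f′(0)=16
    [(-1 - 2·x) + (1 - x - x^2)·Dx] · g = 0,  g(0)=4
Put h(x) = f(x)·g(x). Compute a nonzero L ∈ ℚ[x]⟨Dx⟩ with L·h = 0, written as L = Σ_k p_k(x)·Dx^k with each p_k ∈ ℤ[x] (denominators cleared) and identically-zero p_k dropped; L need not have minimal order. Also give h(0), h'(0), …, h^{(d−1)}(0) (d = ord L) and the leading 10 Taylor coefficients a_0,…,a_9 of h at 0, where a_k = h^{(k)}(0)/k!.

f: a_k = 0, 16, 0, -256/3, 0, 4096/5, 0, -65536/7, 0, 1048576/9, …
g: a_k = 4, 4, 8, 12, 20, 32, 52, 84, 136, 220, …
Product ⇒ symmetric product L₀, ord ≤ 2.
L = (2 + 32·x + 96·x^2) + (2 - 28·x + 64·x^2 + 96·x^3)·Dx + (-1 + x - 15·x^2 + 16·x^3 + 16·x^4)·Dx^2  (order 2).
h: a_k = 0, 64, 64, -640/3, -448/3, 43712/15, 13824/5, -3335872/105, -3045568/105, 25531264/63, …
ICs: h(0) = 0, h′(0) = 64.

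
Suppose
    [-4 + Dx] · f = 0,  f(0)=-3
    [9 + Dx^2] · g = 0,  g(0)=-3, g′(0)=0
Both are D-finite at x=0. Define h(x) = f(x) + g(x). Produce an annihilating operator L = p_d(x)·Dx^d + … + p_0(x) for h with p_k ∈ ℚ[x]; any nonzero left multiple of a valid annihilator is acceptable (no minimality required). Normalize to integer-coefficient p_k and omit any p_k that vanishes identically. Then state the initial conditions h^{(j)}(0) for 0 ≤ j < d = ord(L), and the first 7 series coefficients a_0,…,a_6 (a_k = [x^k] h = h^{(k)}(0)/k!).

f: a_k = -3, -12, -24, -32, -32, -128/5, -256/15, …
g: a_k = -3, 0, 27/2, 0, -81/8, 0, 243/80, …
L₀ := lclm(L_f,L_g); ord L₀ ≤ 1+2.
L = -36 + 9·Dx - 4·Dx^2 + Dx^3  (order 3).
h: a_k = -6, -12, -21/2, -32, -337/8, -128/5, -3367/240, …
ICs: h(0) = -6, h′(0) = -12, h′′(0) = -21.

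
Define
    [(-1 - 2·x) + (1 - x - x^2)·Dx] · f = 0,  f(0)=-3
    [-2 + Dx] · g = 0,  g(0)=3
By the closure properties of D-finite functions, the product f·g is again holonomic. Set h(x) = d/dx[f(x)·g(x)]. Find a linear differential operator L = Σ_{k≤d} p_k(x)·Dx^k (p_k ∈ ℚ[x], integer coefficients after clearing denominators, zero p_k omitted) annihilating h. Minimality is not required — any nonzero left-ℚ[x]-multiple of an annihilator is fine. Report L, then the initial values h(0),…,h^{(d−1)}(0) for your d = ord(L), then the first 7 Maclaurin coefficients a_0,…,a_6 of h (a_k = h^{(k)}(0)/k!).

L = (12 + 2·x - 10·x^2 + 4·x^4) + (-3 + 3·x + 5·x^2 - 2·x^3 - 2·x^4)·Dx  (order 1).
h: a_k = -27, -108, -279, -612, -1242, -12066/5, -22779/5, …
ICs: h(0) = -27.

f: a_k = -3, -3, -6, -9, -15, -24, -39, …
g: a_k = 3, 6, 6, 4, 2, 4/5, 4/15, …
h₀=f·g: eliminate ⇒ L₀, order ≤ 1·1.
Derive L from L₀ (diff closure).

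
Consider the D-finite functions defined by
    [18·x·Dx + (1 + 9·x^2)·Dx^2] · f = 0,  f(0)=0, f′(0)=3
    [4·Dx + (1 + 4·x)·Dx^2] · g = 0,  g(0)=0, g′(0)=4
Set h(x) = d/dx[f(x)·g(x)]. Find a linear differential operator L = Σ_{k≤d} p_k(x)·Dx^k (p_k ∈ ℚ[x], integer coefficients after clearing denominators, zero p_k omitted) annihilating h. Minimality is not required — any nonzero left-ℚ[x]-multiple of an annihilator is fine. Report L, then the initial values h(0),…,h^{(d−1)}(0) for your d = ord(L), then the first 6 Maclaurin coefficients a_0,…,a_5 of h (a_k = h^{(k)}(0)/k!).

f: a_k = 0, 3, 0, -9, 0, 243/5, …
g: a_k = 0, 4, -8, 64/3, -64, 1024/5, …
f·g: L₀ = L_f ⊗_s L_g, ord ≤ 2·2.
Differentiate: ansatz ord ≤ ord L₀ ⇒ L.
L = (2448 + 17280·x + 76464·x^2 + 518400·x^3 + 1399680·x^4 + 2426112·x^5 + 1679616·x^7) + (452 + 10800·x + 98028·x^2 + 491184·x^3 + 1840320·x^4 + 4339008·x^5 + 6531840·x^6 + 1259712·x^7 + 5878656·x^8)·Dx + (136 + 1912·x + 18576·x^2 + 103608·x^3 + 389448·x^4 + 1100304·x^5 + 2239488·x^6 + 3277584·x^7 + 1259712·x^8 + 3359232·x^9)·Dx^2 + (13 + 176·x + 1234·x^2 + 6048·x^3 + 22833·x^4 + 68688·x^5 + 154224·x^6 + 279936·x^7 + 399492·x^8 + 209952·x^9 + 419904·x^10)·Dx^3  (order 3).
h: a_k = 0, 24, -72, 112, -600, 18504/5, …
ICs: h(0) = 0, h′(0) = 24, h′′(0) = -144.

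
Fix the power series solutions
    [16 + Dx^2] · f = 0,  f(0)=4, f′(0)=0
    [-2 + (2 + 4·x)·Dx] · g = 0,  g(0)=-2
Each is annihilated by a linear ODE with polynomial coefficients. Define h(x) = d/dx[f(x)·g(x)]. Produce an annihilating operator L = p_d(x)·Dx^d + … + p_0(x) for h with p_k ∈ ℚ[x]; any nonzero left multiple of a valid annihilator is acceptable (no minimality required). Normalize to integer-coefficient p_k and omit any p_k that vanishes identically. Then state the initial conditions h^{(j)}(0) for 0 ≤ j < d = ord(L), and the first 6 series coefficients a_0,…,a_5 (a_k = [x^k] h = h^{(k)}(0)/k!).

f: a_k = 4, 0, -32, 0, 128/3, 0, …
g: a_k = -2, -2, 1, -1, 5/4, -7/4, …
Product ⇒ symmetric product L₀, ord ≤ 2.
Derive L from L₀ (diff closure).
L = (413 + 2688·x + 6784·x^2 + 8192·x^3 + 4096·x^4) + (-26 - 180·x - 384·x^2 - 256·x^3)·Dx + (19 + 140·x + 396·x^2 + 512·x^3 + 256·x^4)·Dx^2  (order 2).
h: a_k = -8, 136, 180, -1348/3, -905/3, 5281/15, …
ICs: h(0) = -8, h′(0) = 136.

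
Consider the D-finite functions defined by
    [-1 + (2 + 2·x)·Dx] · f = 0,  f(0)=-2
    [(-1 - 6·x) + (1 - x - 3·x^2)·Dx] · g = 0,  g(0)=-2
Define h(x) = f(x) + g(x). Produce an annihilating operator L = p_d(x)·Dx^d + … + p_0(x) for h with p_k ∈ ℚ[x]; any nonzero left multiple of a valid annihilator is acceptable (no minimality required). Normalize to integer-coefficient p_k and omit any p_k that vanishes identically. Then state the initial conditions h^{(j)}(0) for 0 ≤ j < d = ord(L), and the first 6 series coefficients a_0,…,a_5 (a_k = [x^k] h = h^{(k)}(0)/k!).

L = (17 + 57·x + 135·x^2 + 90·x^3) + (-33 - 134·x - 387·x^2 - 510·x^3 - 225·x^4)·Dx + (2 + 30·x + 22·x^2 - 126·x^3 - 210·x^4 - 90·x^5)·Dx^2  (order 2).
h: a_k = -4, -3, -31/4, -113/8, -2427/64, -10247/128, …
ICs: h(0) = -4, h′(0) = -3.

f: a_k = -2, -1, 1/4, -1/8, 5/64, -7/128, …
g: a_k = -2, -2, -8, -14, -38, -80, …
Weyl lclm of L_f,L_g ⇒ L₀ (ord ≤ 2).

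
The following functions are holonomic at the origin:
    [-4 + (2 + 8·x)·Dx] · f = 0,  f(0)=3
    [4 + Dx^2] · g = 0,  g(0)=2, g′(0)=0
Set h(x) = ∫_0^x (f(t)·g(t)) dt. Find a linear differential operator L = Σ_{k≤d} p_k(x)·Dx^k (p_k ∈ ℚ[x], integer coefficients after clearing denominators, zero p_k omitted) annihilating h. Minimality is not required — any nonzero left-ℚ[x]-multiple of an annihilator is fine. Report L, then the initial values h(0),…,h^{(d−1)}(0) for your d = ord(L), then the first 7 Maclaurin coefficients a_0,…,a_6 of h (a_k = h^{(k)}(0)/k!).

L = (16 + 32·x + 64·x^2)·Dx + (-4 - 16·x)·Dx^2 + (1 + 8·x + 16·x^2)·Dx^3  (order 3).
h: a_k = 0, 6, 6, -8, 0, -32/5, 64/3, …
ICs: h(0) = 0, h′(0) = 6, h′′(0) = 12.

f: a_k = 3, 6, -6, 12, -30, 84, -252, …
g: a_k = 2, 0, -4, 0, 4/3, 0, -8/45, …
Product ⇒ symmetric product L₀, ord ≤ 2.
h=∫h₀ ⇒ L = L₀·Dx.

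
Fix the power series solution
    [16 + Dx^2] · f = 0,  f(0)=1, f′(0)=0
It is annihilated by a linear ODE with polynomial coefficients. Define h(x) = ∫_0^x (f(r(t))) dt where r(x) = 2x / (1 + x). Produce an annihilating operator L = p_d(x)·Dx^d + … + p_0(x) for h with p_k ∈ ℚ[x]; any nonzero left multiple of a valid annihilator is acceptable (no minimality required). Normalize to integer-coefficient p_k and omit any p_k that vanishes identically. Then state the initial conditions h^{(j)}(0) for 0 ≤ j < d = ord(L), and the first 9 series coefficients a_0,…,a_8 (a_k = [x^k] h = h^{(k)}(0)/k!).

f: a_k = 1, 0, -8, 0, 32/3, 0, -256/45, 0, 512/315, …
h₀=f(r): pull back L_f along r ⇒ L₀.
h=∫h₀ ⇒ L = L₀·Dx.
L = 64·Dx + (2 + 6·x + 6·x^2 + 2·x^3)·Dx^2 + (1 + 4·x + 6·x^2 + 4·x^3 + x^4)·Dx^3  (order 3).
h: a_k = 0, 1, 0, -32/3, 16, 224/15, -832/9, 53216/315, -648/5, …
ICs: h(0) = 0, h′(0) = 1, h′′(0) = 0.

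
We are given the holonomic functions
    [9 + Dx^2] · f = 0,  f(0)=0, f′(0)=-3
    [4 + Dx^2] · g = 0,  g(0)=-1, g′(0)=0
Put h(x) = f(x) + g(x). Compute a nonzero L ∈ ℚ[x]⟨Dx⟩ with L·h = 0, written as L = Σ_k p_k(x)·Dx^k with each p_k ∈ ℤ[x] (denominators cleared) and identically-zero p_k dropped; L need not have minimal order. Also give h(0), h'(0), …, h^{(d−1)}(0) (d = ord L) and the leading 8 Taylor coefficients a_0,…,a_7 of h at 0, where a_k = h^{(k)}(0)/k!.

L = 36 + 13·Dx^2 + Dx^4  (order 4).
h: a_k = -1, -3, 2, 9/2, -2/3, -81/40, 4/45, 243/560, …
ICs: h(0) = -1, h′(0) = -3, h′′(0) = 4, h′′′(0) = 27.

f: a_k = 0, -3, 0, 9/2, 0, -81/40, 0, 243/560, …
g: a_k = -1, 0, 2, 0, -2/3, 0, 4/45, 0, …
L₀ := lclm(L_f,L_g); ord L₀ ≤ 2+2.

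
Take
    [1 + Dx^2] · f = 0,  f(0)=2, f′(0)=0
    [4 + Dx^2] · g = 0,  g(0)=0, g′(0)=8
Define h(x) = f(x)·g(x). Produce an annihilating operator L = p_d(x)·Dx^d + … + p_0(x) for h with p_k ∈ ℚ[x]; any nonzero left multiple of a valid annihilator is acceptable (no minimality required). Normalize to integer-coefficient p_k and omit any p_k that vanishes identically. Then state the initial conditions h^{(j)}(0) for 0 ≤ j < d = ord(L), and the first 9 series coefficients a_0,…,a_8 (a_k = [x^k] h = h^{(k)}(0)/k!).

L = 9 + 10·Dx^2 + Dx^4  (order 4).
h: a_k = 0, 16, 0, -56/3, 0, 122/15, 0, -547/315, 0, …
ICs: h(0) = 0, h′(0) = 16, h′′(0) = 0, h′′′(0) = -112.

f: a_k = 2, 0, -1, 0, 1/12, 0, -1/360, 0, 1/20160, …
g: a_k = 0, 8, 0, -16/3, 0, 16/15, 0, -32/315, 0, …
L₀ := L_f ⊗_s L_g (sym. prod.), ord ≤ 4.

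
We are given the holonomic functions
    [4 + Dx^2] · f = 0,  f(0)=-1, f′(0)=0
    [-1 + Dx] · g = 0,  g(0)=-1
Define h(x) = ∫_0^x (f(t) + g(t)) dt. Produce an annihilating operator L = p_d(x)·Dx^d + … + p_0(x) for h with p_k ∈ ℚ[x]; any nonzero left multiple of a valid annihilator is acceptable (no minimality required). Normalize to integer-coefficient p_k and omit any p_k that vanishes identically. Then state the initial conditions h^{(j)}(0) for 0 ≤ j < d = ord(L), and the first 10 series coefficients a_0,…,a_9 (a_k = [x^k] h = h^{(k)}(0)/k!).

L = -4·Dx + 4·Dx^2 - Dx^3 + Dx^4  (order 4).
h: a_k = 0, -2, -1/2, 1/2, -1/24, -17/120, -1/720, 1/80, -1/40320, -257/362880, …
ICs: h(0) = 0, h′(0) = -2, h′′(0) = -1, h′′′(0) = 3.

f: a_k = -1, 0, 2, 0, -2/3, 0, 4/45, 0, -2/315, 0, …
g: a_k = -1, -1, -1/2, -1/6, -1/24, -1/120, -1/720, -1/5040, -1/40320, -1/362880, …
h₀=f+g: left-lcm gives L₀, ord ≤ 3.
h=∫h₀ ⇒ L = L₀·Dx.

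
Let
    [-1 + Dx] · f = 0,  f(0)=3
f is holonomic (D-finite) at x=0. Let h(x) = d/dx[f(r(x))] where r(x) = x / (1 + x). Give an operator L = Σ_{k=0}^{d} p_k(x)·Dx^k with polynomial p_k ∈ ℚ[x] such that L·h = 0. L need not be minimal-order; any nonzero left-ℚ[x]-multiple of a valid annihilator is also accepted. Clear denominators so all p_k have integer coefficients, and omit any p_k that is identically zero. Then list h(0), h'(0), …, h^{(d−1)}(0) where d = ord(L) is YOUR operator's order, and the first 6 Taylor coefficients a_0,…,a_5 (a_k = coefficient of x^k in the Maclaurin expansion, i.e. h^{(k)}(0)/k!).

L = (-1 - 2·x) + (-1 - 2·x - x^2)·Dx  (order 1).
h: a_k = 3, -3, 3/2, 1/2, -19/8, 151/40, …
ICs: h(0) = 3.

f: a_k = 3, 3, 3/2, 1/2, 1/8, 1/40, …
Change of var in L_f (x↦r) gives L₀.
h₀' ⇒ L via d/dx closure of L₀.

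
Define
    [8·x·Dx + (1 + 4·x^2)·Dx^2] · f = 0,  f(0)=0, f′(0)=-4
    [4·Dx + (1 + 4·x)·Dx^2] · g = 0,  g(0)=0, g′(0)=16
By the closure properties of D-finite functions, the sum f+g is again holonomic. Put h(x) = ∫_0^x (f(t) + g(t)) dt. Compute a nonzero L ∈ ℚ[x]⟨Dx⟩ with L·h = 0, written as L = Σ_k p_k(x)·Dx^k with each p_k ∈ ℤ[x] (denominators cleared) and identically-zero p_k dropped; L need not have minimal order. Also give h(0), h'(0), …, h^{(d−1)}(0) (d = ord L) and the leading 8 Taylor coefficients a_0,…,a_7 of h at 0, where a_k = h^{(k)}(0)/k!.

f: a_k = 0, -4, 0, 16/3, 0, -64/5, 0, 256/7, …
g: a_k = 0, 16, -32, 256/3, -256, 4096/5, -8192/3, 65536/7, …
f+g: L₀ = lclm(L_f,L_g), ord ≤ 2+2.
h=∫h₀ ⇒ L = L₀·Dx.
L = (-8 - 96·x + 96·x^2 + 128·x^3)·Dx^2 + (-10 - 16·x - 72·x^2 + 192·x^3 + 256·x^4)·Dx^3 + (-1 - 2·x + 8·x^2 + 8·x^3 + 48·x^4 + 64·x^5)·Dx^4  (order 4).
h: a_k = 0, 0, 6, -32/3, 68/3, -256/5, 672/5, -8192/21, …
ICs: h(0) = 0, h′(0) = 0, h′′(0) = 12, h′′′(0) = -64.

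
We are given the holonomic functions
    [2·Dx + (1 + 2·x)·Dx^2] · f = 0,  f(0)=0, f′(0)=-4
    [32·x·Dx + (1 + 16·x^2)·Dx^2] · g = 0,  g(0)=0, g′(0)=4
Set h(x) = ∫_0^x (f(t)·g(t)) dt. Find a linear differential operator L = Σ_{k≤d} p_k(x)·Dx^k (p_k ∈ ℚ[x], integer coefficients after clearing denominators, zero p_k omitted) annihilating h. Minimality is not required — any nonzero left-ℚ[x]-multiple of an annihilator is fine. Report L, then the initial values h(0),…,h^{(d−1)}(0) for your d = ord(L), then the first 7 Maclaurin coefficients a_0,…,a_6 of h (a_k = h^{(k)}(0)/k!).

L = (2304 + 8960·x + 114688·x^2 + 552960·x^3 + 983040·x^4 + 851968·x^5 + 1048576·x^7)·Dx^2 + (1032 + 14720·x + 111872·x^2 + 616448·x^3 + 1884160·x^4 + 3047424·x^5 + 2293760·x^6 + 1572864·x^7 + 3670016·x^8)·Dx^3 + (72 + 2512·x + 19968·x^2 + 99072·x^3 + 393216·x^4 + 1019904·x^5 + 1572864·x^6 + 1376256·x^7 + 1572864·x^8 + 2097152·x^9)·Dx^4 + (17 + 132·x + 964·x^2 + 4864·x^3 + 18432·x^4 + 55296·x^5 + 129024·x^6 + 196608·x^7 + 196608·x^8 + 262144·x^9 + 262144·x^10)·Dx^5  (order 5).
h: a_k = 0, 0, 0, -16/3, 4, 64/5, -80/9, …
ICs: h(0) = 0, h′(0) = 0, h′′(0) = 0, h′′′(0) = -32, h′′′′(0) = 96.

f: a_k = 0, -4, 4, -16/3, 8, -64/5, 64/3, …
g: a_k = 0, 4, 0, -64/3, 0, 1024/5, 0, …
L₀ := L_f ⊗_s L_g (sym. prod.), ord ≤ 4.
∫: right-multiply L₀ by Dx.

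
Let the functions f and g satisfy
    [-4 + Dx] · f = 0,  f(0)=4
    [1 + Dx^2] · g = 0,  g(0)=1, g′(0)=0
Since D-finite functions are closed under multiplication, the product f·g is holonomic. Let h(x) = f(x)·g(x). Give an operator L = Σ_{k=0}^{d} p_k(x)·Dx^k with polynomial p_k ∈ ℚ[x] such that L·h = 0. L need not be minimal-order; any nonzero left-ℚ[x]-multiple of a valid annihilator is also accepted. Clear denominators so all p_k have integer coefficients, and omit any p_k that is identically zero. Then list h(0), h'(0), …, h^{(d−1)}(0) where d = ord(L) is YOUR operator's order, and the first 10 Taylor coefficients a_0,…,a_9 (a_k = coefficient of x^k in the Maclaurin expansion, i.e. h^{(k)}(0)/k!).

L = 17 - 8·Dx + Dx^2  (order 2).
h: a_k = 4, 16, 30, 104/3, 161/6, 202/15, 11/4, -727/315, -31679/10080, -50999/22680, …
ICs: h(0) = 4, h′(0) = 16.

f: a_k = 4, 16, 32, 128/3, 128/3, 512/15, 1024/45, 4096/315, 2048/315, 8192/2835, …
g: a_k = 1, 0, -1/2, 0, 1/24, 0, -1/720, 0, 1/40320, 0, …
h₀=f·g: eliminate ⇒ L₀, order ≤ 1·2.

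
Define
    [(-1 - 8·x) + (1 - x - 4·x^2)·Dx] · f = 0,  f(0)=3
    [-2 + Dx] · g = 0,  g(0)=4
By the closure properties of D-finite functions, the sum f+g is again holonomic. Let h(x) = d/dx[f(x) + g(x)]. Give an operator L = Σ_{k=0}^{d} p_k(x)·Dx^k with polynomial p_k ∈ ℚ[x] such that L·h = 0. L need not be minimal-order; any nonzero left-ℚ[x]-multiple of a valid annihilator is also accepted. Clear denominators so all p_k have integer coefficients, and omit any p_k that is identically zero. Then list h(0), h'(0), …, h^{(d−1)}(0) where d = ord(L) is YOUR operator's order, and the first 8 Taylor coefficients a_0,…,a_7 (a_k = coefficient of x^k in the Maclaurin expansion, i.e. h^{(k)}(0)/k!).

L = (34 + 452·x + 512·x^2 + 1920·x^3 + 768·x^4) + (-25 - 228·x - 334·x^2 - 864·x^3 + 160·x^4 + 256·x^5)·Dx + (4 + x + 39·x^2 - 48·x^3 - 272·x^4 - 128·x^5)·Dx^2  (order 2).
h: a_k = 11, 46, 97, 1076/3, 2941/3, 48902/15, 416777/45, 8807464/315, …
ICs: h(0) = 11, h′(0) = 46.

f: a_k = 3, 3, 15, 27, 87, 195, 543, 1323, …
g: a_k = 4, 8, 8, 16/3, 8/3, 16/15, 16/45, 32/315, …
Weyl lclm of L_f,L_g ⇒ L₀ (ord ≤ 2).
h₀' ⇒ L via d/dx closure of L₀.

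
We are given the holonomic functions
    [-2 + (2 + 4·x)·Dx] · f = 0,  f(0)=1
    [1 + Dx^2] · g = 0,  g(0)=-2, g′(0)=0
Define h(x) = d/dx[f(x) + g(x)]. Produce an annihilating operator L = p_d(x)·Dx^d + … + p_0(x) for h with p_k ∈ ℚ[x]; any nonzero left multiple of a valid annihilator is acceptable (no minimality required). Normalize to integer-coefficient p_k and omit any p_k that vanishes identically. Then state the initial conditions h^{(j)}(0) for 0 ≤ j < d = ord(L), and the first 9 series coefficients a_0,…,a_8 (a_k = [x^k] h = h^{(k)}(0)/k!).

L = (-4 - x - x^2) + (-1 - 3·x - 3·x^2 - 2·x^3)·Dx + (-4 - x - x^2)·Dx^2 + (-1 - 3·x - 3·x^2 - 2·x^3)·Dx^3  (order 3).
h: a_k = 1, 1, 3/2, -17/6, 35/8, -943/120, 231/16, -135137/5040, 6435/128, …
ICs: h(0) = 1, h′(0) = 1, h′′(0) = 3.

f: a_k = 1, 1, -1/2, 1/2, -5/8, 7/8, -21/16, 33/16, -429/128, …
g: a_k = -2, 0, 1, 0, -1/12, 0, 1/360, 0, -1/20160, …
f+g: L₀ = lclm(L_f,L_g), ord ≤ 1+2.
Differentiate: ansatz ord ≤ ord L₀ ⇒ L.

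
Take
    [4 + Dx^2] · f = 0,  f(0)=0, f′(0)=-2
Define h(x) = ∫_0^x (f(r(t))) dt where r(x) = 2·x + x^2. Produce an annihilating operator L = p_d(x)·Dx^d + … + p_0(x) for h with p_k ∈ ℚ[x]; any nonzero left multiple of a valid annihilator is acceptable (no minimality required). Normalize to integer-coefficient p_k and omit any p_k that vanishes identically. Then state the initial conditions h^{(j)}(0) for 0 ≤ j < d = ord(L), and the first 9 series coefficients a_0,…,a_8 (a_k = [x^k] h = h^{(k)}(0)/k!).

f: a_k = 0, -2, 0, 4/3, 0, -4/15, 0, 8/315, 0, …
Substitute x→r, Dx→(1/r')Dx; clear ⇒ L₀.
∫: right-multiply L₀ by Dx.
L = (16 + 48·x + 48·x^2 + 16·x^3)·Dx - Dx^2 + (1 + x)·Dx^3  (order 3).
h: a_k = 0, 0, -2, -2/3, 8/3, 16/5, -4/45, -20/7, -712/315, …
ICs: h(0) = 0, h′(0) = 0, h′′(0) = -4.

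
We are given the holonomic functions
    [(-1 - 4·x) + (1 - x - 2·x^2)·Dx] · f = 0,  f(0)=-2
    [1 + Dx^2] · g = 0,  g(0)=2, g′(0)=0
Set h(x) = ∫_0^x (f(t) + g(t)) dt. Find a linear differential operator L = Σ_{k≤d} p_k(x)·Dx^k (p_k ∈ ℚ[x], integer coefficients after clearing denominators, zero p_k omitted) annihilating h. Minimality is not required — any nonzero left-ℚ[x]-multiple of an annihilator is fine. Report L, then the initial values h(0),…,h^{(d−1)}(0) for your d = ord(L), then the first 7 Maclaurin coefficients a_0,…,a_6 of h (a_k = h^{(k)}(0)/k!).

f: a_k = -2, -2, -6, -10, -22, -42, -86, …
g: a_k = 2, 0, -1, 0, 1/12, 0, -1/360, …
f+g: L₀ = lclm(L_f,L_g), ord ≤ 1+2.
h=∫₀ˣh₀: take L = L₀·Dx.
L = (31 + 146·x + 133·x^2 + 184·x^3 + 20·x^4 + 16·x^5)·Dx + (-7 - 3·x + 3·x^2 + 37·x^3 + 42·x^4 + 12·x^5 + 8·x^6)·Dx^2 + (31 + 146·x + 133·x^2 + 184·x^3 + 20·x^4 + 16·x^5)·Dx^3 + (-7 - 3·x + 3·x^2 + 37·x^3 + 42·x^4 + 12·x^5 + 8·x^6)·Dx^4  (order 4).
h: a_k = 0, 0, -1, -7/3, -5/2, -263/60, -7, …
ICs: h(0) = 0, h′(0) = 0, h′′(0) = -2, h′′′(0) = -14.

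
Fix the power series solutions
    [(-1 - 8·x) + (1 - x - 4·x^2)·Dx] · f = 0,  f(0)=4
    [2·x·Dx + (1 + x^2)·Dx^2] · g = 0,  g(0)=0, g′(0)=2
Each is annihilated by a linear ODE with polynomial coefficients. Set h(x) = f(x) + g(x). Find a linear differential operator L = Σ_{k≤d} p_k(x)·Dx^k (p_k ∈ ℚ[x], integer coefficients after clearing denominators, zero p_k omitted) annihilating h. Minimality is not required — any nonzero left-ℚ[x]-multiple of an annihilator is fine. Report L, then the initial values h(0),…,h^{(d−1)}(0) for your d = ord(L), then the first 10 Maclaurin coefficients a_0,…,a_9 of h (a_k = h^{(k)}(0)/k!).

L = (-10 + 40·x + 478·x^2 + 864·x^3 + 2496·x^4 + 384·x^6)·Dx + (28 + 246·x + 316·x^2 + 1182·x^3 + 752·x^4 + 2048·x^5 + 48·x^6 + 384·x^7)·Dx^2 + (-5 - 8·x - 32·x^2 + 104·x^3 + 197·x^4 + 128·x^5 + 288·x^6 + 16·x^7 + 64·x^8)·Dx^3  (order 3).
h: a_k = 4, 6, 20, 106/3, 116, 1302/5, 724, 12346/7, 4660, 105446/9, …
ICs: h(0) = 4, h′(0) = 6, h′′(0) = 40.

f: a_k = 4, 4, 20, 36, 116, 260, 724, 1764, 4660, 11716, …
g: a_k = 0, 2, 0, -2/3, 0, 2/5, 0, -2/7, 0, 2/9, …
Sum ⇒ L₀ = lclm(L_f,L_g) in ℚ(x)⟨Dx⟩.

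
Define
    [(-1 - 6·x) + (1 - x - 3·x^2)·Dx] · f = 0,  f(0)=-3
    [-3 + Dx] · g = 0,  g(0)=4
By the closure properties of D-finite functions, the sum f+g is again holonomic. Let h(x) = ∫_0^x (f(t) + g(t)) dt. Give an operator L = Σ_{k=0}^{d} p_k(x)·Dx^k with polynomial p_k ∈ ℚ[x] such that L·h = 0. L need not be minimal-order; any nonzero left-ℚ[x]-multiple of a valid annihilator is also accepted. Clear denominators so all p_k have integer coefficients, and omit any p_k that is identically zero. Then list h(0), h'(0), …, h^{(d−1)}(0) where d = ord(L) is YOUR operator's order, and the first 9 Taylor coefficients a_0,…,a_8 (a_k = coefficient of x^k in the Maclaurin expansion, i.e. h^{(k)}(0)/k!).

f: a_k = -3, -3, -12, -21, -57, -120, -291, -651, -1524, …
g: a_k = 4, 12, 18, 18, 27/2, 81/10, 81/20, 243/140, 729/1120, …
h₀=f+g: left-lcm gives L₀, ord ≤ 2.
h=∫₀ˣh₀: take L = L₀·Dx.
L = (-15 - 9·x - 243·x^2 - 162·x^3)·Dx + (-1 + 36·x + 99·x^2 - 54·x^3 - 81·x^4)·Dx^2 + (2 - 11·x - 6·x^2 + 36·x^3 + 27·x^4)·Dx^3  (order 3).
h: a_k = 0, 1, 9/2, 2, -3/4, -87/10, -373/20, -5739/140, -90897/1120, …
ICs: h(0) = 0, h′(0) = 1, h′′(0) = 9.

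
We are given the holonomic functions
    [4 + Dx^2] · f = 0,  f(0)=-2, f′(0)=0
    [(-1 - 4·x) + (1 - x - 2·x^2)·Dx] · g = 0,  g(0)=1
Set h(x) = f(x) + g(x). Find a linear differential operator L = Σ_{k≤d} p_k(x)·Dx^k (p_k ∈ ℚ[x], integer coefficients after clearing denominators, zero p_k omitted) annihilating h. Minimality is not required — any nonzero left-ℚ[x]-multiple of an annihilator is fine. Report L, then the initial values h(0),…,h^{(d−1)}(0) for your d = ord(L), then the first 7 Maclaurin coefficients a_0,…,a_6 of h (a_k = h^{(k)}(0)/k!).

f: a_k = -2, 0, 4, 0, -4/3, 0, 8/45, …
g: a_k = 1, 1, 3, 5, 11, 21, 43, …
Sum ⇒ L₀ = lclm(L_f,L_g) in ℚ(x)⟨Dx⟩.
L = (-68 - 304·x - 200·x^2 - 320·x^3 - 160·x^4 - 128·x^5) + (20 - 12·x - 24·x^2 - 8·x^3 - 48·x^4 - 96·x^5 - 64·x^6)·Dx + (-17 - 76·x - 50·x^2 - 80·x^3 - 40·x^4 - 32·x^5)·Dx^2 + (5 - 3·x - 6·x^2 - 2·x^3 - 12·x^4 - 24·x^5 - 16·x^6)·Dx^3  (order 3).
h: a_k = -1, 1, 7, 5, 29/3, 21, 1943/45, …
ICs: h(0) = -1, h′(0) = 1, h′′(0) = 14.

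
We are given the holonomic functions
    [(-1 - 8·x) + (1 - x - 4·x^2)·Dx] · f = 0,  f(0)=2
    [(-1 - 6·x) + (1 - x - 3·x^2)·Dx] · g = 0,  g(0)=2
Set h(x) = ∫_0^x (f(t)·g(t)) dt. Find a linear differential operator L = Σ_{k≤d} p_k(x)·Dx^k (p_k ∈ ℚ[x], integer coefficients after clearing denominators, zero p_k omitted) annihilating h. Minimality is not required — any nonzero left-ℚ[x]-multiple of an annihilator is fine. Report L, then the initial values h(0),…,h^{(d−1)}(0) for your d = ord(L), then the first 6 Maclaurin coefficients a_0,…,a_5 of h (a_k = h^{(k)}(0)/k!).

L = (-2 - 12·x + 21·x^2 + 48·x^3)·Dx + (1 - 2·x - 6·x^2 + 7·x^3 + 12·x^4)·Dx^2  (order 2).
h: a_k = 0, 4, 4, 40/3, 25, 336/5, …
ICs: h(0) = 0, h′(0) = 4.

f: a_k = 2, 2, 10, 18, 58, 130, …
g: a_k = 2, 2, 8, 14, 38, 80, …
L₀ := L_f ⊗_s L_g (sym. prod.), ord ≤ 1.
h=∫₀ˣh₀: take L = L₀·Dx.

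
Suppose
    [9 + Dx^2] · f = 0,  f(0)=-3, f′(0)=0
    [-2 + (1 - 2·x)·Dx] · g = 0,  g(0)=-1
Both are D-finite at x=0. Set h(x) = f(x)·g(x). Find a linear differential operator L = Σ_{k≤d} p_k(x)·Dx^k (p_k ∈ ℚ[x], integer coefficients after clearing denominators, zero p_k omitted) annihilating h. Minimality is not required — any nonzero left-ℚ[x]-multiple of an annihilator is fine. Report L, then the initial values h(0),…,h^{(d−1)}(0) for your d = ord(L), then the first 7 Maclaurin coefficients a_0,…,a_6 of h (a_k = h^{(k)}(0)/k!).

f: a_k = -3, 0, 27/2, 0, -81/8, 0, 243/80, …
g: a_k = -1, -2, -4, -8, -16, -32, -64, …
f·g: L₀ = L_f ⊗_s L_g, ord ≤ 2·1.
L = (-9 + 18·x) + 4·Dx + (-1 + 2·x)·Dx^2  (order 2).
h: a_k = 3, 6, -3/2, -3, 33/8, 33/4, 1077/80, …
ICs: h(0) = 3, h′(0) = 6.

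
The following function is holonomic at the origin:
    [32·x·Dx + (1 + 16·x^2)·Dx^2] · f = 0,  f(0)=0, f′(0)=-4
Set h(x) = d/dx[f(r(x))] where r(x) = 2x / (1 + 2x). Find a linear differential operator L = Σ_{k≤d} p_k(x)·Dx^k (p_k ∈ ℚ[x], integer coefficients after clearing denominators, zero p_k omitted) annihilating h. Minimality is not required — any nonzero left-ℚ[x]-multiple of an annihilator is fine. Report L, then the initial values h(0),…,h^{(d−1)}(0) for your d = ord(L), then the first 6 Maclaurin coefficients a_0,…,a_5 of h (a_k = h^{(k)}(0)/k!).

f: a_k = 0, -4, 0, 64/3, 0, -1024/5, …
h₀=f(r): pull back L_f along r ⇒ L₀.
h=h₀': d/dx-closure on L₀ ⇒ L.
L = (4 + 136·x) + (1 + 4·x + 68·x^2)·Dx  (order 1).
h: a_k = -8, 32, 416, -3840, -12928, 312832, …
ICs: h(0) = -8.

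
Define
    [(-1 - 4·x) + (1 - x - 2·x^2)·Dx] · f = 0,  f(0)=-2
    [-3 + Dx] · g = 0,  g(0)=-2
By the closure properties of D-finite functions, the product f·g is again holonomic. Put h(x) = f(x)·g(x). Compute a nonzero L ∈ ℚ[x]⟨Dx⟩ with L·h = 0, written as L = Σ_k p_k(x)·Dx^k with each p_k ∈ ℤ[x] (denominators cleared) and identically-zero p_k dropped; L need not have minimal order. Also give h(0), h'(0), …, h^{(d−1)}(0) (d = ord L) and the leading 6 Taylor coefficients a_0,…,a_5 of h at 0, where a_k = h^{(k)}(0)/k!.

f: a_k = -2, -2, -6, -10, -22, -42, …
g: a_k = -2, -6, -9, -9, -27/4, -81/20, …
L₀ := L_f ⊗_s L_g (sym. prod.), ord ≤ 1.
L = (4 + x - 6·x^2) + (-1 + x + 2·x^2)·Dx  (order 1).
h: a_k = 4, 16, 42, 92, 379/2, 1908/5, …
ICs: h(0) = 4.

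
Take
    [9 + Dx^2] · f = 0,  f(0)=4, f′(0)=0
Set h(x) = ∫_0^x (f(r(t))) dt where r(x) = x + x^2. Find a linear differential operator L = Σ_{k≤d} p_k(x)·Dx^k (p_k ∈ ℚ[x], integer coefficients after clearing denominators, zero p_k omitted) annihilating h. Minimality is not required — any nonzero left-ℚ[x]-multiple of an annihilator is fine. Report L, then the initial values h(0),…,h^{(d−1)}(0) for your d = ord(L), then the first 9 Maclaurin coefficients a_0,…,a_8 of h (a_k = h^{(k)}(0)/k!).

f: a_k = 4, 0, -18, 0, 27/2, 0, -81/20, 0, 729/1120, …
f∘r: x↦r, Dx↦Dx/r' in L_f ⇒ L₀.
Integrate: L := L₀·Dx.
L = (9 + 54·x + 108·x^2 + 72·x^3)·Dx - 2·Dx^2 + (1 + 2·x)·Dx^3  (order 3).
h: a_k = 0, 4, 0, -6, -9, -9/10, 9, 1539/140, 297/80, …
ICs: h(0) = 0, h′(0) = 4, h′′(0) = 0.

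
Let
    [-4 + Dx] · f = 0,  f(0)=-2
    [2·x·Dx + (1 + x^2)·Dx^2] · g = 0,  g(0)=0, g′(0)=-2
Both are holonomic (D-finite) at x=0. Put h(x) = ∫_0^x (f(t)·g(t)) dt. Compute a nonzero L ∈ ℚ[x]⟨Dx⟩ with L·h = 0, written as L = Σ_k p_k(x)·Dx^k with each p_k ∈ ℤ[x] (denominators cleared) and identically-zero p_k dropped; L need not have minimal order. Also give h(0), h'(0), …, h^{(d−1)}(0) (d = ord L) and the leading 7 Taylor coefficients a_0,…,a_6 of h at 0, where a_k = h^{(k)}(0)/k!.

f: a_k = -2, -8, -16, -64/3, -64/3, -256/15, -512/45, …
g: a_k = 0, -2, 0, 2/3, 0, -2/5, 0, …
Sym-product of L_f,L_g gives L₀ (≤ ord 2).
h=∫₀ˣh₀: take L = L₀·Dx.
L = (16 - 8·x + 16·x^2)·Dx + (-8 + 2·x - 8·x^2)·Dx^2 + (1 + x^2)·Dx^3  (order 3).
h: a_k = 0, 0, 2, 16/3, 23/3, 112/15, 82/15, …
ICs: h(0) = 0, h′(0) = 0, h′′(0) = 4.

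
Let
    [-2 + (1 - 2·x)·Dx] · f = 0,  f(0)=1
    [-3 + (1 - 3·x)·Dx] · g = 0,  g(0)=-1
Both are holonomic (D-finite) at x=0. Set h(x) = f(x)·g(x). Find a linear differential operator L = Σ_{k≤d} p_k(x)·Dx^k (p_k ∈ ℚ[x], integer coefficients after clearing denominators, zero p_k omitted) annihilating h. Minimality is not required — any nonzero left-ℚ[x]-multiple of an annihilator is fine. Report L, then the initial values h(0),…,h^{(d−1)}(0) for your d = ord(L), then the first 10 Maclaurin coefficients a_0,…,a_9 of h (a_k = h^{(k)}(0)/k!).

f: a_k = 1, 2, 4, 8, 16, 32, 64, 128, 256, 512, …
g: a_k = -1, -3, -9, -27, -81, -243, -729, -2187, -6561, -19683, …
f·g: L₀ = L_f ⊗_s L_g, ord ≤ 1·1.
L = (-5 + 12·x) + (1 - 5·x + 6·x^2)·Dx  (order 1).
h: a_k = -1, -5, -19, -65, -211, -665, -2059, -6305, -19171, -58025, …
ICs: h(0) = -1.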